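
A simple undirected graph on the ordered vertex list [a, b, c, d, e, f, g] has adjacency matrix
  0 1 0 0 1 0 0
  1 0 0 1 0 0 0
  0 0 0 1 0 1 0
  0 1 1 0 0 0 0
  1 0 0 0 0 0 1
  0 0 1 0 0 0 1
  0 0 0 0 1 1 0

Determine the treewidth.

2

A width-2 tree decomposition is:
Bags: B1 = {a, b, e}  B2 = {b, e, g}  B3 = {b, f, g}  B4 = {b, c, f}  B5 = {b, c, d}
Tree: B1–B2, B2–B3, B3–B4, B4–B5
Every bag has size at most 3, so the width is 3 − 1 = 2 and tw(G) ≤ 2. Since b–a–e–g–f–c–d–b is a cycle in G, G is not acyclic. Forests are exactly the graphs of treewidth ≤ 1, so tw(G) ≥ 2. Combining the bounds, tw(G) = 2.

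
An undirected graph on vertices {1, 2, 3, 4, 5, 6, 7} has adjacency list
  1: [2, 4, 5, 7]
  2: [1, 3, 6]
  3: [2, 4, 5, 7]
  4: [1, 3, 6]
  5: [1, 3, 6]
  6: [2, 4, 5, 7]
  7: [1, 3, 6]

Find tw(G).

3

A width-3 tree decomposition is:
Bags: B1 = {1, 3, 4, 6}  B2 = {1, 3, 6, 7}  B3 = {1, 2, 3, 6}  B4 = {1, 3, 5, 6}
Tree: B1–B2, B2–B3, B3–B4
Each bag holds 4 vertices, so the decomposition has width 3, which upper-bounds the treewidth. For the lower bound: the 4 vertex sets {3,4}, {6,7}, {1}, {2} are disjoint, each induces a connected subgraph, and every pair is joined by at least one edge of G. Contracting each set to a single vertex therefore yields K_{4} as a minor, and since treewidth is minor-monotone, tw(G) ≥ tw(K_{4}) = 3. Therefore the treewidth is 3.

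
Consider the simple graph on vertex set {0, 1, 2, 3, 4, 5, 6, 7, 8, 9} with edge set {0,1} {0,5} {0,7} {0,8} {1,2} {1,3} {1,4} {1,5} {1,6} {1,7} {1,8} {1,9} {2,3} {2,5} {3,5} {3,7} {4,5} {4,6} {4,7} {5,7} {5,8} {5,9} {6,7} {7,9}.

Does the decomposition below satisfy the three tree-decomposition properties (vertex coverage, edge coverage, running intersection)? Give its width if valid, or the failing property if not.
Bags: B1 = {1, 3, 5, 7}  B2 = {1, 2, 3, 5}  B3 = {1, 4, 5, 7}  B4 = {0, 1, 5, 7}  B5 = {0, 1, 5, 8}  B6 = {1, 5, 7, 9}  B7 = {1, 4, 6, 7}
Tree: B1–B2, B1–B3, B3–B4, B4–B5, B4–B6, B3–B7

Every vertex of G appears in some bag (union = {0, 1, 2, 3, 4, 5, 6, 7, 8, 9}); every edge is covered by a bag; and for each vertex v the set of bags containing v is connected in the bag tree. The decomposition is therefore valid. The largest bag has 4 vertices, so the width is 3.

Yes; width 3.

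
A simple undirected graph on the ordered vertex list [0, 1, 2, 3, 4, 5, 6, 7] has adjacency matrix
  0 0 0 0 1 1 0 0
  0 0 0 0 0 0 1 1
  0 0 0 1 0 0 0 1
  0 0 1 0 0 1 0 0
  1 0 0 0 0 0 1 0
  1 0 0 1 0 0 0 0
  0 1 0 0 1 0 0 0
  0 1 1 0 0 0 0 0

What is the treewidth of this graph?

A width-2 tree decomposition is:
Bags: B1 = {1, 4, 6}  B2 = {1, 4, 7}  B3 = {2, 4, 7}  B4 = {2, 3, 4}  B5 = {3, 4, 5}  B6 = {0, 4, 5}
Tree: B1–B2, B2–B3, B3–B4, B4–B5, B5–B6
The largest bag has 3 vertices, giving width 2; this decomposition certifies tw(G) ≤ 2. For the lower bound, G contains the cycle 4–6–1–7–2–3–5–0–4, so G is not a forest; only forests have treewidth ≤ 1, hence tw(G) ≥ 2. Combining the bounds, tw(G) = 2.

2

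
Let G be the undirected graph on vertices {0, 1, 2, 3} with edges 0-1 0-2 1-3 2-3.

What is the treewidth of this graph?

2

A width-2 tree decomposition is:
Bags: B1 = {0, 2, 3}  B2 = {0, 1, 3}
Tree: B1–B2
Each bag holds 3 vertices, so the decomposition has width 2, which upper-bounds the treewidth. Since 0–2–3–1–0 is a cycle in G, G is not acyclic. Forests are exactly the graphs of treewidth ≤ 1, so tw(G) ≥ 2. Therefore the treewidth is 2.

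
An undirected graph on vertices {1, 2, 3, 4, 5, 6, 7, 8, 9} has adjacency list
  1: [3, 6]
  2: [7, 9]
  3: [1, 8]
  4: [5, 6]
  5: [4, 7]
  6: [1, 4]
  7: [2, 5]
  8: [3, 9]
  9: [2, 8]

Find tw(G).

A width-2 tree decomposition is:
Bags: B1 = {1, 3, 6}  B2 = {3, 4, 6}  B3 = {3, 4, 5}  B4 = {3, 5, 7}  B5 = {2, 3, 7}  B6 = {2, 3, 9}  B7 = {3, 8, 9}
Tree: B1–B2, B2–B3, B3–B4, B4–B5, B5–B6, B6–B7
Each bag holds 3 vertices, so the decomposition has width 2, which upper-bounds the treewidth. For the lower bound, G contains the cycle 3–1–6–4–5–7–2–9–8–3, so G is not a forest; only forests have treewidth ≤ 1, hence tw(G) ≥ 2. Combining the bounds, tw(G) = 2.

2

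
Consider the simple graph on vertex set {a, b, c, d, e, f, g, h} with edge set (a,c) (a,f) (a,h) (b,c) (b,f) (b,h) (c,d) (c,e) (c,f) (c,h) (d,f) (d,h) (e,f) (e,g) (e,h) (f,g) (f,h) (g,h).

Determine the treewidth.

3

A width-3 tree decomposition is:
Bags: B1 = {c, e, f, h}  B2 = {e, f, g, h}  B3 = {b, c, f, h}  B4 = {c, d, f, h}  B5 = {a, c, f, h}
Tree: B1–B2, B1–B3, B3–B4, B4–B5
The largest bag has 4 vertices, giving width 3; this decomposition certifies tw(G) ≤ 3. Conversely, {e, f, g, h} is a clique of size 4, and the vertices of any clique must share a bag in every tree decomposition; so some bag has ≥ 4 vertices and tw(G) ≥ 3. Therefore the treewidth is 3.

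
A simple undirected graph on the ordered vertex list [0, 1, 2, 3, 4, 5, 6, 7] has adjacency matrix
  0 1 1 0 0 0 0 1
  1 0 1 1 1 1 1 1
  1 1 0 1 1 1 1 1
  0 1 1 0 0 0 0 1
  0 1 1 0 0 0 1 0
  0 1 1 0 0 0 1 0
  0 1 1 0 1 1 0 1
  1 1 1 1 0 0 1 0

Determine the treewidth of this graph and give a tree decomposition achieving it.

Treewidth 3.
Bags: B1 = {1, 2, 6, 7}  B2 = {1, 2, 4, 6}  B3 = {1, 2, 5, 6}  B4 = {1, 2, 3, 7}  B5 = {0, 1, 2, 7}
Tree: B1–B2, B1–B3, B1–B4, B1–B5

Each bag holds 4 vertices, so the decomposition has width 3, which upper-bounds the treewidth. On the other hand G contains the 4-clique {0, 1, 2, 7}. A clique must lie in a single bag of any decomposition, so no decomposition can have width below 3. The upper and lower bounds meet at 3, so that is the treewidth.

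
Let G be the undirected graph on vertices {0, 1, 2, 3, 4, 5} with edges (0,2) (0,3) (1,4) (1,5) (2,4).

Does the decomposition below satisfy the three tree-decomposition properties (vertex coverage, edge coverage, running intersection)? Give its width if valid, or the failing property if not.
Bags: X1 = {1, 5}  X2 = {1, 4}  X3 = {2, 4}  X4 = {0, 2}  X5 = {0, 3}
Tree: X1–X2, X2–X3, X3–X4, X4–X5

Yes; width 1.

Every vertex of G appears in some bag (union = {0, 1, 2, 3, 4, 5}); every edge is covered by a bag; and for each vertex v the set of bags containing v is connected in the bag tree. The decomposition is therefore valid. The largest bag has 2 vertices, so the width is 1.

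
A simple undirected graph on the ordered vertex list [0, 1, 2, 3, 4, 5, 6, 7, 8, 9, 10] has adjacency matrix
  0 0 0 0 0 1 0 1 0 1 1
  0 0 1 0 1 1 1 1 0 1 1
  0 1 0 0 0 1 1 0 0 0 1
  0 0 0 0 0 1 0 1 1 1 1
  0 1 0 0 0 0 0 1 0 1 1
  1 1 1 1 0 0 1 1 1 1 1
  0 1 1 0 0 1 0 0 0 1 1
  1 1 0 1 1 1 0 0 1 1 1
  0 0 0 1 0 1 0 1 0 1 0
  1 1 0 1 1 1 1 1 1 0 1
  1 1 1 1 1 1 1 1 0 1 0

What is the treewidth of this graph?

A width-4 tree decomposition is:
Bags: B1 = {1, 5, 7, 9, 10}  B2 = {3, 5, 7, 9, 10}  B3 = {1, 5, 6, 9, 10}  B4 = {1, 2, 5, 6, 10}  B5 = {0, 5, 7, 9, 10}  B6 = {1, 4, 7, 9, 10}  B7 = {3, 5, 7, 8, 9}
Tree: B1–B2, B1–B3, B3–B4, B1–B5, B1–B6, B2–B7
The largest bag has 5 vertices, giving width 4; this decomposition certifies tw(G) ≤ 4. On the other hand G contains the 5-clique {1, 4, 7, 9, 10}. A clique must lie in a single bag of any decomposition, so no decomposition can have width below 4. Hence tw(G) = 4 exactly.

4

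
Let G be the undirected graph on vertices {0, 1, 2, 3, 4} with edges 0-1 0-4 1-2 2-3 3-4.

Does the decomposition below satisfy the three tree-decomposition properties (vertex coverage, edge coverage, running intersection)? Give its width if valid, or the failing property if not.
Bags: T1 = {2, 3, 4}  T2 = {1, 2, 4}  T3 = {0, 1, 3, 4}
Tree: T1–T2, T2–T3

A tree decomposition must satisfy three properties: every vertex lies in some bag; for every edge, both endpoints lie together in some bag; and for every vertex, the bags containing it form a connected subtree. Here bags containing vertex 3 are not connected in the tree, so the decomposition is invalid.

No — bags containing vertex 3 are not connected in the tree.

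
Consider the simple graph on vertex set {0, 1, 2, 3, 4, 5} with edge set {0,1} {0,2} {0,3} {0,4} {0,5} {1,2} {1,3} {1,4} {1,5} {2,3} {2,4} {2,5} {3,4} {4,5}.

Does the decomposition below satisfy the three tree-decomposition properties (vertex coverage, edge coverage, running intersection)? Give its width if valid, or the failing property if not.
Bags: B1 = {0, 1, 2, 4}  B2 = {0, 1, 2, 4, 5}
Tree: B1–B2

A tree decomposition must satisfy three properties: every vertex lies in some bag; for every edge, both endpoints lie together in some bag; and for every vertex, the bags containing it form a connected subtree. Here vertex 3 appears in no bag, so the decomposition is invalid.

No — vertex 3 appears in no bag.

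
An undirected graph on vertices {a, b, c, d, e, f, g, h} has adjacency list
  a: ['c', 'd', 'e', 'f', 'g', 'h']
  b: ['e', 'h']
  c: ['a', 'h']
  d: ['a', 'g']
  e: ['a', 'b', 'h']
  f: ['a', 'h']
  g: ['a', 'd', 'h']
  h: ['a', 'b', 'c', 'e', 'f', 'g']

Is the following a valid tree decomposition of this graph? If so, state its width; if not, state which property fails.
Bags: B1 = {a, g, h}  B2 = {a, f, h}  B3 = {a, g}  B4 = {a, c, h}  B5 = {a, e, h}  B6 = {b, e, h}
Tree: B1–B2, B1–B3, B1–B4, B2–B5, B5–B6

No — vertex d appears in no bag.

A tree decomposition must satisfy three properties: every vertex lies in some bag; for every edge, both endpoints lie together in some bag; and for every vertex, the bags containing it form a connected subtree. Here vertex d appears in no bag, so the decomposition is invalid.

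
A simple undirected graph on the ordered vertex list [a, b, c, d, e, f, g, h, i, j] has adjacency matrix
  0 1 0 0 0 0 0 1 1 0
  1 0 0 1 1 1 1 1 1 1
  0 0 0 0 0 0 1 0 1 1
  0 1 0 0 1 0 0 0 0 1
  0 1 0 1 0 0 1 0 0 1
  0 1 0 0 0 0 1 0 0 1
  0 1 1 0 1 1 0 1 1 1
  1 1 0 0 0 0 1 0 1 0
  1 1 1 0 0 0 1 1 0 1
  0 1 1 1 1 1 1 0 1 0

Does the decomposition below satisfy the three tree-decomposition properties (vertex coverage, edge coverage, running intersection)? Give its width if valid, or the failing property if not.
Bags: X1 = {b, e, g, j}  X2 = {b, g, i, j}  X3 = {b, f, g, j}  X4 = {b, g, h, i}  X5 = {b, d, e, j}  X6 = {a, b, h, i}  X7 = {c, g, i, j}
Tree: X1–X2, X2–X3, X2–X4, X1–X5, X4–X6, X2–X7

Checking the three conditions: (i) the bags cover all of {a, b, c, d, e, f, g, h, i, j}; (ii) for each edge, some bag contains both endpoints; (iii) the bags containing any fixed vertex form a subtree. All hold, so the decomposition is valid with width 4 − 1 = 3.

Yes; width 3.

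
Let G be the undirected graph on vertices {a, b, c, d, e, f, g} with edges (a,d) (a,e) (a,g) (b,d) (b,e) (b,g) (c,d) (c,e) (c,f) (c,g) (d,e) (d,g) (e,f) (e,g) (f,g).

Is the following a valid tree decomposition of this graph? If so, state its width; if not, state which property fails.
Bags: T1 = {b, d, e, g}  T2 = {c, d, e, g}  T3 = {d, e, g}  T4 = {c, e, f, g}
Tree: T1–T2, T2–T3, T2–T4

No — vertex a appears in no bag.

A tree decomposition must satisfy three properties: every vertex lies in some bag; for every edge, both endpoints lie together in some bag; and for every vertex, the bags containing it form a connected subtree. Here vertex a appears in no bag, so the decomposition is invalid.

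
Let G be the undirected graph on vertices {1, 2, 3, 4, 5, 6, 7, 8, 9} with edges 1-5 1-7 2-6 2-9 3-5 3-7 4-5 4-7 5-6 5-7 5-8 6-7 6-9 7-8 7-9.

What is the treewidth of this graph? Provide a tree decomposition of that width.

Treewidth 2.
Bags: B1 = {5, 6, 7}  B2 = {3, 5, 7}  B3 = {1, 5, 7}  B4 = {4, 5, 7}  B5 = {5, 7, 8}  B6 = {6, 7, 9}  B7 = {2, 6, 9}
Tree: B1–B2, B1–B3, B3–B4, B4–B5, B1–B6, B6–B7

Every bag has size at most 3, so the width is 3 − 1 = 2 and tw(G) ≤ 2. On the other hand G contains the 3-clique {2, 6, 9}. A clique must lie in a single bag of any decomposition, so no decomposition can have width below 2. The upper and lower bounds meet at 2, so that is the treewidth.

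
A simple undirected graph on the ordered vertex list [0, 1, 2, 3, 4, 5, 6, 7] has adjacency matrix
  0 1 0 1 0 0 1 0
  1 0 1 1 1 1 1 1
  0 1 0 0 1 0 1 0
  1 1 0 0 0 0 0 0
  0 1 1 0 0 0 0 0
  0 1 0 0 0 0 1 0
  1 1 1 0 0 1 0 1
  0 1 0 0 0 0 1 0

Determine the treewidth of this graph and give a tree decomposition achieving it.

Treewidth 2.
Bags: B1 = {0, 1, 6}  B2 = {1, 6, 7}  B3 = {1, 2, 6}  B4 = {1, 5, 6}  B5 = {0, 1, 3}  B6 = {1, 2, 4}
Tree: B1–B2, B1–B3, B1–B4, B1–B5, B3–B6

Each bag holds 3 vertices, so the decomposition has width 2, which upper-bounds the treewidth. On the other hand G contains the 3-clique {0, 1, 3}. A clique must lie in a single bag of any decomposition, so no decomposition can have width below 2. Therefore the treewidth is 2.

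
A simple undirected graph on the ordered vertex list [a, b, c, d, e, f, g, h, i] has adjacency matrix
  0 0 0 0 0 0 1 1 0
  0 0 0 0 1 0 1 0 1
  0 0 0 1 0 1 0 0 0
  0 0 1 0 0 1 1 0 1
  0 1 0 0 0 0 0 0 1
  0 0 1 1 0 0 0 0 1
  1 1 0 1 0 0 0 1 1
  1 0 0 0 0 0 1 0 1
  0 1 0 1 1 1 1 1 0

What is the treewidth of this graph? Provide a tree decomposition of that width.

Treewidth 2.
One optimal decomposition is:
Bags: B1 = {b, e, i}  B2 = {b, g, i}  B3 = {g, h, i}  B4 = {d, g, i}  B5 = {d, f, i}  B6 = {c, d, f}  B7 = {a, g, h}
Tree: B1–B2, B2–B3, B3–B4, B4–B5, B5–B6, B3–B7

The largest bag has 3 vertices, giving width 2; this decomposition certifies tw(G) ≤ 2. On the other hand G contains the 3-clique {c, d, f}. A clique must lie in a single bag of any decomposition, so no decomposition can have width below 2. Combining the bounds, tw(G) = 2.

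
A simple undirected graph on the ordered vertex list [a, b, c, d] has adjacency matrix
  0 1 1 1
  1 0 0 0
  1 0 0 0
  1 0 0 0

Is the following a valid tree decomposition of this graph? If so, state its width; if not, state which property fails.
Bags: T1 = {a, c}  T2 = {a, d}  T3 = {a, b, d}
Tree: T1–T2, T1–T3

No — bags containing vertex d are not connected in the tree.

A tree decomposition must satisfy three properties: every vertex lies in some bag; for every edge, both endpoints lie together in some bag; and for every vertex, the bags containing it form a connected subtree. Here bags containing vertex d are not connected in the tree, so the decomposition is invalid.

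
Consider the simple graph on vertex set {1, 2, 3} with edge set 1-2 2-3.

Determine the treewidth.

A width-1 tree decomposition is:
Bags: B1 = {2, 3}  B2 = {1, 2}
Tree: B1–B2
Every bag has size at most 2, so the width is 2 − 1 = 1 and tw(G) ≤ 1. Any graph with an edge has treewidth ≥ 1, and G has the edge 3–2. Combining the bounds, tw(G) = 1.

1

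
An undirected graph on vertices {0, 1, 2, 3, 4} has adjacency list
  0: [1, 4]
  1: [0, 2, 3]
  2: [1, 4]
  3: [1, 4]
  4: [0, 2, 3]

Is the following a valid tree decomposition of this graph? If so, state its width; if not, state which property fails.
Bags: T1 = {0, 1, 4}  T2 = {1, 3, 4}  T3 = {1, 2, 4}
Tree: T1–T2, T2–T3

Vertex coverage: the bags together contain {0, 1, 2, 3, 4}, the full vertex set. Edge coverage: each edge of G has both endpoints in at least one bag. Running intersection: for every vertex, the bags containing it form a connected subtree. All three properties hold, so this is a valid tree decomposition of width max|bag| − 1 = 2, and hence tw(G) ≤ 2.

Yes; width 2.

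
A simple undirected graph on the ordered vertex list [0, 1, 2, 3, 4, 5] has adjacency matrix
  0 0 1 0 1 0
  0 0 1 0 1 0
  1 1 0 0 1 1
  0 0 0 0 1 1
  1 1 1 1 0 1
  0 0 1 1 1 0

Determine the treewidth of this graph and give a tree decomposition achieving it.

Each bag holds 3 vertices, so the decomposition has width 2, which upper-bounds the treewidth. For the lower bound, the 3 vertices {0, 2, 4} are pairwise adjacent, and any tree decomposition puts a clique entirely inside one bag — forcing width ≥ 2. The upper and lower bounds meet at 2, so that is the treewidth.

Treewidth 2.
Bags: B1 = {2, 4, 5}  B2 = {1, 2, 4}  B3 = {0, 2, 4}  B4 = {3, 4, 5}
Tree: B1–B2, B2–B3, B1–B4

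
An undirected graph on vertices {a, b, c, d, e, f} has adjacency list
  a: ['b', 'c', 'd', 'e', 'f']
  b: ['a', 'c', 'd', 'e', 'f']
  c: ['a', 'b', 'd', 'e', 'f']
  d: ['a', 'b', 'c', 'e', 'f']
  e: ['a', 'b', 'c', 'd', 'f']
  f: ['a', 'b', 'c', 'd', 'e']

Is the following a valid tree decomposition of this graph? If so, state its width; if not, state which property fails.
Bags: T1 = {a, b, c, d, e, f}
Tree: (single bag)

Yes; width 5.

Checking the three conditions: (i) the bags cover all of {a, b, c, d, e, f}; (ii) for each edge, some bag contains both endpoints; (iii) the bags containing any fixed vertex form a subtree. All hold, so the decomposition is valid with width 6 − 1 = 5.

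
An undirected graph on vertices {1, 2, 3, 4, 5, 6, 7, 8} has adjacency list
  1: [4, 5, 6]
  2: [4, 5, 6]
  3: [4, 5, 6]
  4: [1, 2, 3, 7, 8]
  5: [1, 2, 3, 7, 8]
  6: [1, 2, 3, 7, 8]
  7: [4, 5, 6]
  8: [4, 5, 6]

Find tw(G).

A width-3 tree decomposition is:
Bags: B1 = {1, 4, 5, 6}  B2 = {2, 4, 5, 6}  B3 = {4, 5, 6, 7}  B4 = {3, 4, 5, 6}  B5 = {4, 5, 6, 8}
Tree: B1–B2, B2–B3, B3–B4, B4–B5
Every bag has size at most 4, so the width is 4 − 1 = 3 and tw(G) ≤ 3. For the lower bound: the 4 vertex sets {1,4}, {2,5}, {6}, {7} are disjoint, each induces a connected subgraph, and every pair is joined by at least one edge of G. Contracting each set to a single vertex therefore yields K_{4} as a minor, and since treewidth is minor-monotone, tw(G) ≥ tw(K_{4}) = 3. Combining the bounds, tw(G) = 3.

3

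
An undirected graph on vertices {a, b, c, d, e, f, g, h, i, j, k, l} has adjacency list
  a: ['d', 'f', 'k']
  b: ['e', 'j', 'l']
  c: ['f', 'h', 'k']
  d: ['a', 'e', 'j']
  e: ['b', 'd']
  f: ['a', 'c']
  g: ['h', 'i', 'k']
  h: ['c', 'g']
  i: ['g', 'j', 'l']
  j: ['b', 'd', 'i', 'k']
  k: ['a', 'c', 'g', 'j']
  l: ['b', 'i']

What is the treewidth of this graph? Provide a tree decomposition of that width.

Treewidth 3.
One such decomposition:
Bags: B1 = {b, e, i, l}  B2 = {b, e, i, j}  B3 = {d, e, i, j}  B4 = {d, g, i, j}  B5 = {d, g, j, k}  B6 = {a, d, g, k}  B7 = {a, g, h, k}  B8 = {a, c, h, k}  B9 = {a, c, f, h}
Tree: B1–B2, B2–B3, B3–B4, B4–B5, B5–B6, B6–B7, B7–B8, B8–B9

Every bag has size at most 4, so the width is 4 − 1 = 3 and tw(G) ≤ 3. For the lower bound: the 4 vertex sets {b,e,l}, {i}, {j}, {a,d,g,k} are disjoint, each induces a connected subgraph, and every pair is joined by at least one edge of G. Contracting each set to a single vertex therefore yields K_{4} as a minor, and since treewidth is minor-monotone, tw(G) ≥ tw(K_{4}) = 3. Combining the bounds, tw(G) = 3.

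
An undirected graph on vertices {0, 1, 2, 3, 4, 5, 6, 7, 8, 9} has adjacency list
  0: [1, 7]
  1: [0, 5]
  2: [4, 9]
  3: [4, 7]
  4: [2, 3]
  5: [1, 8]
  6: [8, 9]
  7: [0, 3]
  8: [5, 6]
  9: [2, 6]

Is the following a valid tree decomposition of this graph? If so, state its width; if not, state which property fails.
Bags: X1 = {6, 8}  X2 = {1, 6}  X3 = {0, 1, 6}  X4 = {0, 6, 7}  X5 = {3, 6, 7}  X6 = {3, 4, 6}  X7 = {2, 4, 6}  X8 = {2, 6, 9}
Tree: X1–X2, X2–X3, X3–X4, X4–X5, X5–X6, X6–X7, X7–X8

A tree decomposition must satisfy three properties: every vertex lies in some bag; for every edge, both endpoints lie together in some bag; and for every vertex, the bags containing it form a connected subtree. Here vertex 5 appears in no bag, so the decomposition is invalid.

No — vertex 5 appears in no bag.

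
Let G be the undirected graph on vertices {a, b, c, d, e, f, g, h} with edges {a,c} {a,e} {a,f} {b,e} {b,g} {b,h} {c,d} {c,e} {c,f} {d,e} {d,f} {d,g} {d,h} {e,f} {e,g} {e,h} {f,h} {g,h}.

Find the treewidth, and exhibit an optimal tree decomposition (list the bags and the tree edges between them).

Each bag holds 4 vertices, so the decomposition has width 3, which upper-bounds the treewidth. Conversely, {d, e, g, h} is a clique of size 4, and the vertices of any clique must share a bag in every tree decomposition; so some bag has ≥ 4 vertices and tw(G) ≥ 3. Hence tw(G) = 3 exactly.

Treewidth 3.
One such decomposition:
Bags: B1 = {c, d, e, f}  B2 = {a, c, e, f}  B3 = {d, e, f, h}  B4 = {d, e, g, h}  B5 = {b, e, g, h}
Tree: B1–B2, B1–B3, B3–B4, B4–B5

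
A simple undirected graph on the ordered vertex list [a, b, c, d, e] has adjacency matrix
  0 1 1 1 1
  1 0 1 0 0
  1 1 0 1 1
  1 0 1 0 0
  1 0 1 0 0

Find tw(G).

A width-2 tree decomposition is:
Bags: B1 = {a, c, d}  B2 = {a, c, e}  B3 = {a, b, c}
Tree: B1–B2, B1–B3
Each bag holds 3 vertices, so the decomposition has width 2, which upper-bounds the treewidth. For the lower bound, the 3 vertices {a, c, d} are pairwise adjacent, and any tree decomposition puts a clique entirely inside one bag — forcing width ≥ 2. The upper and lower bounds meet at 2, so that is the treewidth.

2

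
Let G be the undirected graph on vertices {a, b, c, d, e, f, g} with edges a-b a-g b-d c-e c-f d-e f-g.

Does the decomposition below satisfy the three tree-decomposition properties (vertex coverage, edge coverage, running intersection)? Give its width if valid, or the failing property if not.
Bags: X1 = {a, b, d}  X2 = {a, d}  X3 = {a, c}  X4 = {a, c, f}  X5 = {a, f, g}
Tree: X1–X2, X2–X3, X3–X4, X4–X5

No — vertex e appears in no bag.

A tree decomposition must satisfy three properties: every vertex lies in some bag; for every edge, both endpoints lie together in some bag; and for every vertex, the bags containing it form a connected subtree. Here vertex e appears in no bag, so the decomposition is invalid.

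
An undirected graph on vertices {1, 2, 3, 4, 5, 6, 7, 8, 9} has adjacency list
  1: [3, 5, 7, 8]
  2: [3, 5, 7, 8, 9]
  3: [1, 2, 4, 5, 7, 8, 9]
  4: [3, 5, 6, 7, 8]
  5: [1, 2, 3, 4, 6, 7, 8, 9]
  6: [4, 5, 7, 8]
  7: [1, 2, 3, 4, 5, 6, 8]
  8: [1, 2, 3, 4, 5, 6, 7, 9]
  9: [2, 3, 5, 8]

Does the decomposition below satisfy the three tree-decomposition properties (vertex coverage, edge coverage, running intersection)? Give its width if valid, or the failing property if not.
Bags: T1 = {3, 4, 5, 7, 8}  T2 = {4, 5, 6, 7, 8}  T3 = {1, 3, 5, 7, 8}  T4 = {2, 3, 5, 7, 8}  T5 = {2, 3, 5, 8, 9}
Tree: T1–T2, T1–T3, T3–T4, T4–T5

Yes; width 4.

Vertex coverage: the bags together contain {1, 2, 3, 4, 5, 6, 7, 8, 9}, the full vertex set. Edge coverage: each edge of G has both endpoints in at least one bag. Running intersection: for every vertex, the bags containing it form a connected subtree. All three properties hold, so this is a valid tree decomposition of width max|bag| − 1 = 4, and hence tw(G) ≤ 4.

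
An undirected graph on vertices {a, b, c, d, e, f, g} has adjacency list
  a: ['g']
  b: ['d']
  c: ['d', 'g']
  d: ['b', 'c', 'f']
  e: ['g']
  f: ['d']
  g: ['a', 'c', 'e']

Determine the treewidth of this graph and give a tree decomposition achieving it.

Each bag holds 2 vertices, so the decomposition has width 1, which upper-bounds the treewidth. Since G has at least one edge (e.g. c–g), it is not an edgeless graph, so tw(G) ≥ 1. Combining the bounds, tw(G) = 1.

Treewidth 1.
One optimal decomposition is:
Bags: B1 = {c, g}  B2 = {e, g}  B3 = {c, d}  B4 = {b, d}  B5 = {d, f}  B6 = {a, g}
Tree: B1–B2, B1–B3, B3–B4, B4–B5, B1–B6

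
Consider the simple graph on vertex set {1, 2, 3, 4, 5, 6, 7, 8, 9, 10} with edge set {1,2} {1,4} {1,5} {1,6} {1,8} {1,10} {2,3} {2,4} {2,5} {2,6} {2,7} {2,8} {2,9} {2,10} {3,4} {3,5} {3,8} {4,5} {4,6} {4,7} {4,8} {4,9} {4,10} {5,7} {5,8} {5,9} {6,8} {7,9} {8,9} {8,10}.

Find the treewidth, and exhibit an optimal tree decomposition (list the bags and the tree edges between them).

Treewidth 4.
One optimal decomposition is:
Bags: B1 = {2, 4, 5, 8, 9}  B2 = {2, 4, 5, 7, 9}  B3 = {1, 2, 4, 5, 8}  B4 = {1, 2, 4, 6, 8}  B5 = {1, 2, 4, 8, 10}  B6 = {2, 3, 4, 5, 8}
Tree: B1–B2, B1–B3, B3–B4, B3–B5, B3–B6

The largest bag has 5 vertices, giving width 4; this decomposition certifies tw(G) ≤ 4. Conversely, {1, 2, 4, 8, 10} is a clique of size 5, and the vertices of any clique must share a bag in every tree decomposition; so some bag has ≥ 5 vertices and tw(G) ≥ 4. Therefore the treewidth is 4.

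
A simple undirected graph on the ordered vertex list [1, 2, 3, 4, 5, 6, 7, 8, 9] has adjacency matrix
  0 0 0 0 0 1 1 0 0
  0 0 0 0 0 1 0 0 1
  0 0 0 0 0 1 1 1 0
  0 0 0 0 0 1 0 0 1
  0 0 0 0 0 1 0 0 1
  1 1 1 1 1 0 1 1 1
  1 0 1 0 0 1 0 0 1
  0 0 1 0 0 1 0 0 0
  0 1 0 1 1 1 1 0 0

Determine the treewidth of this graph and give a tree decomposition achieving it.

Treewidth 2.
Bags: B1 = {3, 6, 7}  B2 = {1, 6, 7}  B3 = {6, 7, 9}  B4 = {2, 6, 9}  B5 = {4, 6, 9}  B6 = {3, 6, 8}  B7 = {5, 6, 9}
Tree: B1–B2, B2–B3, B3–B4, B3–B5, B1–B6, B3–B7

The largest bag has 3 vertices, giving width 2; this decomposition certifies tw(G) ≤ 2. For the lower bound, the 3 vertices {3, 6, 8} are pairwise adjacent, and any tree decomposition puts a clique entirely inside one bag — forcing width ≥ 2. The upper and lower bounds meet at 2, so that is the treewidth.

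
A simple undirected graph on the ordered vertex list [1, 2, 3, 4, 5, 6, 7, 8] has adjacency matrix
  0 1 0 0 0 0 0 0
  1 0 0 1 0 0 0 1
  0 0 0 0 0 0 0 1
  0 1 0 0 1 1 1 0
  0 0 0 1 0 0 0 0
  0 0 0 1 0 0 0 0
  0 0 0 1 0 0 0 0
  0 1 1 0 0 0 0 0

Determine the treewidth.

1

A width-1 tree decomposition is:
Bags: B1 = {1, 2}  B2 = {2, 4}  B3 = {2, 8}  B4 = {4, 5}  B5 = {3, 8}  B6 = {4, 7}  B7 = {4, 6}
Tree: B1–B2, B1–B3, B2–B4, B3–B5, B4–B6, B4–B7
Every bag has size at most 2, so the width is 2 − 1 = 1 and tw(G) ≤ 1. G has an edge, so its treewidth is at least 1. Hence tw(G) = 1 exactly.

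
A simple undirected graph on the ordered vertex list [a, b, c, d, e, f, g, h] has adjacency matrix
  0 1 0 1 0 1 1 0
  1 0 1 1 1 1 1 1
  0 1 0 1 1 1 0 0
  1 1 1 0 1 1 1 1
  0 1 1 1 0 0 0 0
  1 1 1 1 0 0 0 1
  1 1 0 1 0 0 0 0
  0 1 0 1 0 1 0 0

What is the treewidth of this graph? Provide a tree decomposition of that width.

Treewidth 3.
One such decomposition:
Bags: B1 = {a, b, d, f}  B2 = {b, d, f, h}  B3 = {b, c, d, f}  B4 = {a, b, d, g}  B5 = {b, c, d, e}
Tree: B1–B2, B1–B3, B1–B4, B3–B5

The largest bag has 4 vertices, giving width 3; this decomposition certifies tw(G) ≤ 3. Conversely, {a, b, d, g} is a clique of size 4, and the vertices of any clique must share a bag in every tree decomposition; so some bag has ≥ 4 vertices and tw(G) ≥ 3. Combining the bounds, tw(G) = 3.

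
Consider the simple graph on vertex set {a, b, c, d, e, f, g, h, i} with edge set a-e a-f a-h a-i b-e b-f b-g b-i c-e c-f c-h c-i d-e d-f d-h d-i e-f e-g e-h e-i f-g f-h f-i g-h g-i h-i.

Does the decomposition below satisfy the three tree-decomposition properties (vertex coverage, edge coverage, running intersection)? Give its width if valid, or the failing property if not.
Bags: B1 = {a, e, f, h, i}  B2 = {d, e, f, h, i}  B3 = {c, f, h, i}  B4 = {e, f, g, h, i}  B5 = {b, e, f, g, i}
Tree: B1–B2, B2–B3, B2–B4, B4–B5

No — edge (e,c) lies in no bag.

A tree decomposition must satisfy three properties: every vertex lies in some bag; for every edge, both endpoints lie together in some bag; and for every vertex, the bags containing it form a connected subtree. Here edge (e,c) lies in no bag, so the decomposition is invalid.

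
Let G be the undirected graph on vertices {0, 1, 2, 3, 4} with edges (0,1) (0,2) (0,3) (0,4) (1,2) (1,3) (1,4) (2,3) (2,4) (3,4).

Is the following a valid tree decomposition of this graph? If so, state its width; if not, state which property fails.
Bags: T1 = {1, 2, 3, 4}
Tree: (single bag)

A tree decomposition must satisfy three properties: every vertex lies in some bag; for every edge, both endpoints lie together in some bag; and for every vertex, the bags containing it form a connected subtree. Here vertex 0 appears in no bag, so the decomposition is invalid.

No — vertex 0 appears in no bag.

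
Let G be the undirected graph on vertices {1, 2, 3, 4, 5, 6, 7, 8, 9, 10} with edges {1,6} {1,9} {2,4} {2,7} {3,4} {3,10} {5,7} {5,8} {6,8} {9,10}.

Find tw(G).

A width-2 tree decomposition is:
Bags: B1 = {2, 4, 7}  B2 = {4, 5, 7}  B3 = {4, 5, 8}  B4 = {4, 6, 8}  B5 = {1, 4, 6}  B6 = {1, 4, 9}  B7 = {4, 9, 10}  B8 = {3, 4, 10}
Tree: B1–B2, B2–B3, B3–B4, B4–B5, B5–B6, B6–B7, B7–B8
Each bag holds 3 vertices, so the decomposition has width 2, which upper-bounds the treewidth. For the lower bound, G contains the cycle 4–2–7–5–8–6–1–9–10–3–4, so G is not a forest; only forests have treewidth ≤ 1, hence tw(G) ≥ 2. Hence tw(G) = 2 exactly.

2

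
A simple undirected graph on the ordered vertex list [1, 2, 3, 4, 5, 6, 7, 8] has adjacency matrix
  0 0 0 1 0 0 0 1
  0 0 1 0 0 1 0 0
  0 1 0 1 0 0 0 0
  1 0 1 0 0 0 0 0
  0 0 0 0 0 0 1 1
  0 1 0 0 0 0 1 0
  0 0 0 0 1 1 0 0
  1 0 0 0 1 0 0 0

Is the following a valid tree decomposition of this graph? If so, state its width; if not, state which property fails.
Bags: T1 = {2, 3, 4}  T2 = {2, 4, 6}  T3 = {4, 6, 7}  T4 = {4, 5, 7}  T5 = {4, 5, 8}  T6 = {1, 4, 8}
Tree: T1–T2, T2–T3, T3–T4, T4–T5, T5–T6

Yes; width 2.

Vertex coverage: the bags together contain {1, 2, 3, 4, 5, 6, 7, 8}, the full vertex set. Edge coverage: each edge of G has both endpoints in at least one bag. Running intersection: for every vertex, the bags containing it form a connected subtree. All three properties hold, so this is a valid tree decomposition of width max|bag| − 1 = 2, and hence tw(G) ≤ 2.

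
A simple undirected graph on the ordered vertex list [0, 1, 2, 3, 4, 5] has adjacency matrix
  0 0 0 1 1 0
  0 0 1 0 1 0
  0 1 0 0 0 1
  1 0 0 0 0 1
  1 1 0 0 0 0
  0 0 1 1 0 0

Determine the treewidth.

2

A width-2 tree decomposition is:
Bags: B1 = {0, 3, 4}  B2 = {3, 4, 5}  B3 = {2, 4, 5}  B4 = {1, 2, 4}
Tree: B1–B2, B2–B3, B3–B4
The largest bag has 3 vertices, giving width 2; this decomposition certifies tw(G) ≤ 2. Since 4–0–3–5–2–1–4 is a cycle in G, G is not acyclic. Forests are exactly the graphs of treewidth ≤ 1, so tw(G) ≥ 2. Hence tw(G) = 2 exactly.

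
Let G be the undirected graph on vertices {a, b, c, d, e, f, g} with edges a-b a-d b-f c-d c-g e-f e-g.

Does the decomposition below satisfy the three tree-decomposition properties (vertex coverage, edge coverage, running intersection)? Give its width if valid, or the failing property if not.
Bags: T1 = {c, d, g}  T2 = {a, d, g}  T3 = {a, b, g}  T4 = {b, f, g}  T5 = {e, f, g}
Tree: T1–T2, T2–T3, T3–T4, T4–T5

Yes; width 2.

Vertex coverage: the bags together contain {a, b, c, d, e, f, g}, the full vertex set. Edge coverage: each edge of G has both endpoints in at least one bag. Running intersection: for every vertex, the bags containing it form a connected subtree. All three properties hold, so this is a valid tree decomposition of width max|bag| − 1 = 2, and hence tw(G) ≤ 2.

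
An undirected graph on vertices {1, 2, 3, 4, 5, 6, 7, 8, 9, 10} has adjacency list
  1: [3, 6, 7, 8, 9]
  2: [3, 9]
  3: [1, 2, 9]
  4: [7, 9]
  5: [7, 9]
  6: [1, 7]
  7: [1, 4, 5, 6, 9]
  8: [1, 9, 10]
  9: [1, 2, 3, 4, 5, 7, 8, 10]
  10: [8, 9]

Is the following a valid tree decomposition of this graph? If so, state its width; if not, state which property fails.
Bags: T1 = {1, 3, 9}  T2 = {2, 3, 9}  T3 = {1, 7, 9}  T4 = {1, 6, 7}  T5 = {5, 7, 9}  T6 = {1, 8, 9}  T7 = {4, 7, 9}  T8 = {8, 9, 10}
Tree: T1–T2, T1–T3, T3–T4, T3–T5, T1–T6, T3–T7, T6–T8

Vertex coverage: the bags together contain {1, 2, 3, 4, 5, 6, 7, 8, 9, 10}, the full vertex set. Edge coverage: each edge of G has both endpoints in at least one bag. Running intersection: for every vertex, the bags containing it form a connected subtree. All three properties hold, so this is a valid tree decomposition of width max|bag| − 1 = 2, and hence tw(G) ≤ 2.

Yes; width 2.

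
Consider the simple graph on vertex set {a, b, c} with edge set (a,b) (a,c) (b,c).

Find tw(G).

2

A width-2 tree decomposition is:
Bags: B1 = {a, b, c}
Tree: (single bag)
A single bag containing all 3 vertices is trivially a valid decomposition of width 2. Conversely, {a, b, c} is a clique of size 3, and the vertices of any clique must share a bag in every tree decomposition; so some bag has ≥ 3 vertices and tw(G) ≥ 2. The upper and lower bounds meet at 2, so that is the treewidth.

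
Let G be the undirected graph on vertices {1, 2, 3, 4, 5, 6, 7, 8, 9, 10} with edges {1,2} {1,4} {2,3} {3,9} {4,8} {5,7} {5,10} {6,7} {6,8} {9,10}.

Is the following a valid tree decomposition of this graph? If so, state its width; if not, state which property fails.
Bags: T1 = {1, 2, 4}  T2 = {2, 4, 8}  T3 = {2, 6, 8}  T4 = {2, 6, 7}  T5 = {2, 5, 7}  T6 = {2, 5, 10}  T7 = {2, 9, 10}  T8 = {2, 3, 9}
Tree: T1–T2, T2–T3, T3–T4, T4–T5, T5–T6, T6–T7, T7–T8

Yes; width 2.

Checking the three conditions: (i) the bags cover all of {1, 2, 3, 4, 5, 6, 7, 8, 9, 10}; (ii) for each edge, some bag contains both endpoints; (iii) the bags containing any fixed vertex form a subtree. All hold, so the decomposition is valid with width 3 − 1 = 2.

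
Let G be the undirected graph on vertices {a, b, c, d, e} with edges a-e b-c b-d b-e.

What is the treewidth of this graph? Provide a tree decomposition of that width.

The largest bag has 2 vertices, giving width 1; this decomposition certifies tw(G) ≤ 1. Since G has at least one edge (e.g. e–b), it is not an edgeless graph, so tw(G) ≥ 1. Combining the bounds, tw(G) = 1.

Treewidth 1.
One such decomposition:
Bags: B1 = {b, e}  B2 = {a, e}  B3 = {b, d}  B4 = {b, c}
Tree: B1–B2, B1–B3, B1–B4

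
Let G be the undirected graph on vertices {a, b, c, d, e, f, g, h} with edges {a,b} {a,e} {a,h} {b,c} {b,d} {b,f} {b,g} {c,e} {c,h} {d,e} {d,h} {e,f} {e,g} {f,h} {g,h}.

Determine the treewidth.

A width-3 tree decomposition is:
Bags: B1 = {b, e, f, h}  B2 = {b, d, e, h}  B3 = {b, c, e, h}  B4 = {b, e, g, h}  B5 = {a, b, e, h}
Tree: B1–B2, B2–B3, B3–B4, B4–B5
The largest bag has 4 vertices, giving width 3; this decomposition certifies tw(G) ≤ 3. For the lower bound: the 4 vertex sets {e,f}, {d,h}, {b}, {c} are disjoint, each induces a connected subgraph, and every pair is joined by at least one edge of G. Contracting each set to a single vertex therefore yields K_{4} as a minor, and since treewidth is minor-monotone, tw(G) ≥ tw(K_{4}) = 3. Therefore the treewidth is 3.

3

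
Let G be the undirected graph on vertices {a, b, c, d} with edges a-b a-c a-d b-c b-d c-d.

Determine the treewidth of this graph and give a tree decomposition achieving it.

With just one bag of size 4, the width is 4 − 1 = 3, so tw(G) ≤ 3. Conversely, {a, b, c, d} is a clique of size 4, and the vertices of any clique must share a bag in every tree decomposition; so some bag has ≥ 4 vertices and tw(G) ≥ 3. Hence tw(G) = 3 exactly.

Treewidth 3.
Bags: B1 = {a, b, c, d}
Tree: (single bag)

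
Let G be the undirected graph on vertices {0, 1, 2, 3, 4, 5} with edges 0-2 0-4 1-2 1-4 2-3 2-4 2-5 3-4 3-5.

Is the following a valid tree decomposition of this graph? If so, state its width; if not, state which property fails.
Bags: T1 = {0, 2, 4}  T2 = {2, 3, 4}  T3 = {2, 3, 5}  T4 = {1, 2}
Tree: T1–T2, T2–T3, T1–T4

A tree decomposition must satisfy three properties: every vertex lies in some bag; for every edge, both endpoints lie together in some bag; and for every vertex, the bags containing it form a connected subtree. Here edge (4,1) lies in no bag, so the decomposition is invalid.

No — edge (4,1) lies in no bag.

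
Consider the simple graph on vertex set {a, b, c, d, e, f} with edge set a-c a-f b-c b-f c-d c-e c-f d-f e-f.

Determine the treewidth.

2

A width-2 tree decomposition is:
Bags: B1 = {a, c, f}  B2 = {b, c, f}  B3 = {c, e, f}  B4 = {c, d, f}
Tree: B1–B2, B2–B3, B1–B4
The largest bag has 3 vertices, giving width 2; this decomposition certifies tw(G) ≤ 2. On the other hand G contains the 3-clique {c, d, f}. A clique must lie in a single bag of any decomposition, so no decomposition can have width below 2. Combining the bounds, tw(G) = 2.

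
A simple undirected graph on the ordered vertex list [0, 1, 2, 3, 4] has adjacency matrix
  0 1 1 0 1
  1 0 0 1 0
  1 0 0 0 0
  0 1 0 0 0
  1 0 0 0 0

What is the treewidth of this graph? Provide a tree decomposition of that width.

Treewidth 1.
One optimal decomposition is:
Bags: B1 = {0, 4}  B2 = {0, 2}  B3 = {0, 1}  B4 = {1, 3}
Tree: B1–B2, B1–B3, B3–B4

Every bag has size at most 2, so the width is 2 − 1 = 1 and tw(G) ≤ 1. G has an edge, so its treewidth is at least 1. Therefore the treewidth is 1.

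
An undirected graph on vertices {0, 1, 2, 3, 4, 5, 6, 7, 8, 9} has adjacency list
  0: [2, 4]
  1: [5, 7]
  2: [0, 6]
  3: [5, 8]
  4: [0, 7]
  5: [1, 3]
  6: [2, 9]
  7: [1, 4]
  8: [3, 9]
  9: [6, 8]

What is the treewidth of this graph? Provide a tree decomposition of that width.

Each bag holds 3 vertices, so the decomposition has width 2, which upper-bounds the treewidth. For the lower bound, G contains the cycle 2–6–9–8–3–5–1–7–4–0–2, so G is not a forest; only forests have treewidth ≤ 1, hence tw(G) ≥ 2. The upper and lower bounds meet at 2, so that is the treewidth.

Treewidth 2.
Bags: B1 = {2, 6, 9}  B2 = {2, 8, 9}  B3 = {2, 3, 8}  B4 = {2, 3, 5}  B5 = {1, 2, 5}  B6 = {1, 2, 7}  B7 = {2, 4, 7}  B8 = {0, 2, 4}
Tree: B1–B2, B2–B3, B3–B4, B4–B5, B5–B6, B6–B7, B7–B8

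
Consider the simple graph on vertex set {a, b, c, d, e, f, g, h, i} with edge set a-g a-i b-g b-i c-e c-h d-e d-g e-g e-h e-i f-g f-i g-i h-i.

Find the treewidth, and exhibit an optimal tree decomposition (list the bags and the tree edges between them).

The largest bag has 3 vertices, giving width 2; this decomposition certifies tw(G) ≤ 2. On the other hand G contains the 3-clique {d, e, g}. A clique must lie in a single bag of any decomposition, so no decomposition can have width below 2. Combining the bounds, tw(G) = 2.

Treewidth 2.
One such decomposition:
Bags: B1 = {e, h, i}  B2 = {e, g, i}  B3 = {a, g, i}  B4 = {f, g, i}  B5 = {d, e, g}  B6 = {c, e, h}  B7 = {b, g, i}
Tree: B1–B2, B2–B3, B3–B4, B2–B5, B1–B6, B2–B7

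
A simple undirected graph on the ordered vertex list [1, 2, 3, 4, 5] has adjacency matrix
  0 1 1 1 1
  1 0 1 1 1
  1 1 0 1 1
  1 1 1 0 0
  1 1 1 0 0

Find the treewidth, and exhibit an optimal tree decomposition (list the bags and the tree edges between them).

The largest bag has 4 vertices, giving width 3; this decomposition certifies tw(G) ≤ 3. Conversely, {1, 2, 3, 4} is a clique of size 4, and the vertices of any clique must share a bag in every tree decomposition; so some bag has ≥ 4 vertices and tw(G) ≥ 3. Combining the bounds, tw(G) = 3.

Treewidth 3.
One such decomposition:
Bags: B1 = {1, 2, 3, 5}  B2 = {1, 2, 3, 4}
Tree: B1–B2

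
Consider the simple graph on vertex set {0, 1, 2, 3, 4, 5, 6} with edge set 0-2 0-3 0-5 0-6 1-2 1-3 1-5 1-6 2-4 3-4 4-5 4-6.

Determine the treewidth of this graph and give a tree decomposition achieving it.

Each bag holds 4 vertices, so the decomposition has width 3, which upper-bounds the treewidth. For the lower bound: the 4 vertex sets {1,6}, {3,4}, {0}, {5} are disjoint, each induces a connected subgraph, and every pair is joined by at least one edge of G. Contracting each set to a single vertex therefore yields K_{4} as a minor, and since treewidth is minor-monotone, tw(G) ≥ tw(K_{4}) = 3. The upper and lower bounds meet at 3, so that is the treewidth.

Treewidth 3.
One such decomposition:
Bags: B1 = {0, 1, 4, 6}  B2 = {0, 1, 3, 4}  B3 = {0, 1, 4, 5}  B4 = {0, 1, 2, 4}
Tree: B1–B2, B2–B3, B3–B4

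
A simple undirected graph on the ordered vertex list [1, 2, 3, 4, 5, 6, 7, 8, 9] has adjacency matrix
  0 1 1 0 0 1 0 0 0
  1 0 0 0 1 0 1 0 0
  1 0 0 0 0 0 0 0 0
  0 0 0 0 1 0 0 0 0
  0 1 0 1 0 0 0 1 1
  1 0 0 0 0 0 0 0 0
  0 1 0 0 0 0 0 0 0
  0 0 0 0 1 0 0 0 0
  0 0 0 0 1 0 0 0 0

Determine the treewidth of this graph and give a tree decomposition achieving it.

Every bag has size at most 2, so the width is 2 − 1 = 1 and tw(G) ≤ 1. Since G has at least one edge (e.g. 8–5), it is not an edgeless graph, so tw(G) ≥ 1. Combining the bounds, tw(G) = 1.

Treewidth 1.
Bags: B1 = {5, 8}  B2 = {2, 5}  B3 = {1, 2}  B4 = {1, 3}  B5 = {5, 9}  B6 = {4, 5}  B7 = {2, 7}  B8 = {1, 6}
Tree: B1–B2, B2–B3, B3–B4, B2–B5, B2–B6, B2–B7, B4–B8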